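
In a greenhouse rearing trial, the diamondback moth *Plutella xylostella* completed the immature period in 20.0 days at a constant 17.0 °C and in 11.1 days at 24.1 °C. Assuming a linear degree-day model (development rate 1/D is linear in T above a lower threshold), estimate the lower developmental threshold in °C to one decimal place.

Under the model K = D·(T − T_b), so D₁·(T₁ − T_b) = D₂·(T₂ − T_b).
20.0·(17.0 − T_b) = 11.1·(24.1 − T_b)
T_b = (20.0·17.0 − 11.1·24.1) / (20.0 − 11.1) = 72.49 / 8.9 = 8.145 °C ≈ 8.1 °C.

8.1 °C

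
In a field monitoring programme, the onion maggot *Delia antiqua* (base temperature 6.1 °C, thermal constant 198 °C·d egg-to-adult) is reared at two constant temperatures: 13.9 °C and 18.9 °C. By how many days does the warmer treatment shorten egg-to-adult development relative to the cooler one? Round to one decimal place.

At 13.9 °C: 198 / (13.9 − 6.1) = 198 / 7.8 = 25.385 d.
At 18.9 °C: 198 / (18.9 − 6.1) = 198 / 12.8 = 15.469 d.
Difference = |25.385 − 15.469| = 9.916 ≈ 9.9 days.

9.9 days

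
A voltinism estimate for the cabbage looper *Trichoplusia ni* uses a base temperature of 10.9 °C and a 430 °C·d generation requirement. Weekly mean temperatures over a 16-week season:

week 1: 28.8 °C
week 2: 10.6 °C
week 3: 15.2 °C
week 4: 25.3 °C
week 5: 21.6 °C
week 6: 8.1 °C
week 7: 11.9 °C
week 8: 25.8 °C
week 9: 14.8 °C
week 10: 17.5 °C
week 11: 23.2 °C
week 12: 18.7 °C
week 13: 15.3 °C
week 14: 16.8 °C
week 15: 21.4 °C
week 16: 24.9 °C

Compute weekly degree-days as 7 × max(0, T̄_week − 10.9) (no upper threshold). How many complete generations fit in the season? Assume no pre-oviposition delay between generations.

2 generations

Weekly DD (7 × max(0, T̄ − 10.9)): 125.3, 0.0, 30.1, 100.8, 74.9, 0.0, 7.0, 104.3, 27.3, 46.2, 86.1, 54.6, 30.8, 41.3, 73.5, 98.0.
Season total = 900.2 DD.
Complete generations = ⌊900.2 / 430⌋ = 2.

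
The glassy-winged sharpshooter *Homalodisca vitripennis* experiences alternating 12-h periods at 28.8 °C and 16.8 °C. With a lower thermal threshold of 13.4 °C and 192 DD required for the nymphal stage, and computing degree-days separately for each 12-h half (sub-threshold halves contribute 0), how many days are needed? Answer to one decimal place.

20.4 days

Day half: max(0, 28.8 − 13.4) × 0.5 = 15.4 × 0.5 = 7.70 DD.
Night half: max(0, 16.8 − 13.4) × 0.5 = 3.4 × 0.5 = 1.70 DD.
Per 24 h: 9.40 DD/day.
Duration = 192 / 9.40 = 20.426 ≈ 20.4 days.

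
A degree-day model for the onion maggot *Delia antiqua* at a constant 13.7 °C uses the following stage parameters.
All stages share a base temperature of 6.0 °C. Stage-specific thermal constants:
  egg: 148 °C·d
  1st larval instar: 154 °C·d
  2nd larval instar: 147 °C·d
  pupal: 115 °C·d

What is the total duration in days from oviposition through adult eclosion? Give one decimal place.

Daily accumulation at 13.7 °C = 13.7 − 6.0 = 7.7 DD/day.
Total K = 148 + 154 + 147 + 115 = 564 DD.
Total duration = 564 / 7.7 = 73.247 ≈ 73.2 days.

73.2 days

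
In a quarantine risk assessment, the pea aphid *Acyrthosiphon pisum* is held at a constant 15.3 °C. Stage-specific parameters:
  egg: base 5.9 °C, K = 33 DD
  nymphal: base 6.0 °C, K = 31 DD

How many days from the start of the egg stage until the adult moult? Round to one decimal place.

6.8 days

egg: 33 / (15.3 − 5.9) = 33 / 9.4 = 3.511 d.
nymphal: 31 / (15.3 − 6.0) = 31 / 9.3 = 3.333 d.
Sum = 6.844 ≈ 6.8 days.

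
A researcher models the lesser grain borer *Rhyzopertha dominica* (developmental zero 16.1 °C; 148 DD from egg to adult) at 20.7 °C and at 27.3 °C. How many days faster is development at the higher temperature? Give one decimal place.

At 20.7 °C: 148 / (20.7 − 16.1) = 148 / 4.6 = 32.174 d.
At 27.3 °C: 148 / (27.3 − 16.1) = 148 / 11.2 = 13.214 d.
Difference = |32.174 − 13.214| = 18.960 ≈ 19.0 days.

19.0 days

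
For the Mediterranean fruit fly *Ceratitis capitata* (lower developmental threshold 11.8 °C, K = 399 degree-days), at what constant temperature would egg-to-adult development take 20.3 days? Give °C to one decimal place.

31.5 °C

Required daily accumulation = 399 / 20.3 = 19.655 DD/day.
T = T_base + 19.655 = 11.8 + 19.655 = 31.455 ≈ 31.5 °C.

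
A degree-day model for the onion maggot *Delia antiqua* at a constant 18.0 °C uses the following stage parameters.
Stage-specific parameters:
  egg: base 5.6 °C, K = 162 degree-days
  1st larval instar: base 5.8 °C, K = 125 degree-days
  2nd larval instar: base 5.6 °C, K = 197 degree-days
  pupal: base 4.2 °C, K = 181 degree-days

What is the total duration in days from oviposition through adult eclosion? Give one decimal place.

52.3 days

egg: 162 / (18.0 − 5.6) = 162 / 12.4 = 13.065 d.
1st larval instar: 125 / (18.0 − 5.8) = 125 / 12.2 = 10.246 d.
2nd larval instar: 197 / (18.0 − 5.6) = 197 / 12.4 = 15.887 d.
pupal: 181 / (18.0 − 4.2) = 181 / 13.8 = 13.116 d.
Sum = 52.313 ≈ 52.3 days.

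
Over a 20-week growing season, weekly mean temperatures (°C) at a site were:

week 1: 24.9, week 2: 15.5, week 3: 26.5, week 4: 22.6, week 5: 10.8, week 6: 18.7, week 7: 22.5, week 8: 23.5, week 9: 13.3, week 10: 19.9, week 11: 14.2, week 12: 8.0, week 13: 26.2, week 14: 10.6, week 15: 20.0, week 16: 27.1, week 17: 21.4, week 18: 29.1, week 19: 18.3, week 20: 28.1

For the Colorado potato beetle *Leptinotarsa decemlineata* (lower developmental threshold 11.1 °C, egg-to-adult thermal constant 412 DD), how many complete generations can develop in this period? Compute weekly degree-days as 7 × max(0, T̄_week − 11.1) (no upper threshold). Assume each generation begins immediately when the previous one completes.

Weekly DD (7 × max(0, T̄ − 11.1)): 96.6, 30.8, 107.8, 80.5, 0.0, 53.2, 79.8, 86.8, 15.4, 61.6, 21.7, 0.0, 105.7, 0.0, 62.3, 112.0, 72.1, 126.0, 50.4, 119.0.
Season total = 1281.7 DD.
Complete generations = ⌊1281.7 / 412⌋ = 3.

3 generations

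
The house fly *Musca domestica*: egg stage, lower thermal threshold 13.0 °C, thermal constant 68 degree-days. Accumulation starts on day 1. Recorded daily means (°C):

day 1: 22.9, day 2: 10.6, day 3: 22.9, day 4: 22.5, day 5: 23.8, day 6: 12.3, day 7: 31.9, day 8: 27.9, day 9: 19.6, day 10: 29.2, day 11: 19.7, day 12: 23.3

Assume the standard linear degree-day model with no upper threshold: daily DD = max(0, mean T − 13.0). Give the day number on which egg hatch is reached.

Daily DD above 13.0 °C: 9.9, 0.0, 9.9, 9.5, 10.8, 0.0, 18.9, 14.9, 6.6, 16.2, 6.7, 10.3.
Cumulative: 9.9, 9.9, 19.8, 29.3, 40.1, 40.1, 59.0, 73.9, 80.5, 96.7, 103.4, 113.7.
The total first reaches 68 DD on day 8.

day 8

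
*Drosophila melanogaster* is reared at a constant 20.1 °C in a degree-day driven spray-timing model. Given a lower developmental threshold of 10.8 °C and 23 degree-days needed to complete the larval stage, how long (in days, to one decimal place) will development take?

Daily accumulation = 20.1 − 10.8 = 9.3 DD/day.
Duration = 23 / 9.3 = 2.473 ≈ 2.5 days.

2.5 days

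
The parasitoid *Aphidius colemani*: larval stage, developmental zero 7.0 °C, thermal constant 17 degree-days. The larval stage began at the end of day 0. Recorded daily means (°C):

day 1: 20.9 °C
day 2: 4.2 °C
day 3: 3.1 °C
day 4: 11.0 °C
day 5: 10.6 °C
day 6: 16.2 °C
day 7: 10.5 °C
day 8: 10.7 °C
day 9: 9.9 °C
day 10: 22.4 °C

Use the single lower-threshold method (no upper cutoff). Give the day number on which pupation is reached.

Daily DD above 7.0 °C: 13.9, 0.0, 0.0, 4.0, 3.6, 9.2, 3.5, 3.7, 2.9, 15.4.
Cumulative: 13.9, 13.9, 13.9, 17.9, 21.5, 30.7, 34.2, 37.9, 40.8, 56.2.
The total first reaches 17 DD on day 4.

day 4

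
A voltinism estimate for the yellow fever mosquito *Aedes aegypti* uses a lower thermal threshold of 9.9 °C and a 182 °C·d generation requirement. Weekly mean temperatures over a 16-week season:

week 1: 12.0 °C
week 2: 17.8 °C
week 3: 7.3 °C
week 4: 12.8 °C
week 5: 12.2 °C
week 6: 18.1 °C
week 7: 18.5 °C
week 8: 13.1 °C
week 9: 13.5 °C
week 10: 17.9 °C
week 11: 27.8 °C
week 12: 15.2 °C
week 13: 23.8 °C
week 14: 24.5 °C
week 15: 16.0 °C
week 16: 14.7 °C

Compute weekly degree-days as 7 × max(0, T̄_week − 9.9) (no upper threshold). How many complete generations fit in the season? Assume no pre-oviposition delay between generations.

Weekly DD (7 × max(0, T̄ − 9.9)): 14.7, 55.3, 0.0, 20.3, 16.1, 57.4, 60.2, 22.4, 25.2, 56.0, 125.3, 37.1, 97.3, 102.2, 42.7, 33.6.
Season total = 765.8 DD.
Complete generations = ⌊765.8 / 182⌋ = 4.

4 generations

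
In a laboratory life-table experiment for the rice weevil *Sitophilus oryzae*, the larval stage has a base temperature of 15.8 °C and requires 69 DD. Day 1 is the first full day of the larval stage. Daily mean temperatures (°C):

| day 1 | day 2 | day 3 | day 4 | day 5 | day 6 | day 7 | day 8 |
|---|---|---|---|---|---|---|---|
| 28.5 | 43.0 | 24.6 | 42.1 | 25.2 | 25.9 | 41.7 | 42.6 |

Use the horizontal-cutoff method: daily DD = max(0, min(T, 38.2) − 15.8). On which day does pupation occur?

day 5

Daily DD above 15.8 °C (capped at 22.4): 12.7, 22.4, 8.8, 22.4, 9.4, 10.1, 22.4, 22.4.
Cumulative: 12.7, 35.1, 43.9, 66.3, 75.7, 85.8, 108.2, 130.6.
The total first reaches 69 DD on day 5.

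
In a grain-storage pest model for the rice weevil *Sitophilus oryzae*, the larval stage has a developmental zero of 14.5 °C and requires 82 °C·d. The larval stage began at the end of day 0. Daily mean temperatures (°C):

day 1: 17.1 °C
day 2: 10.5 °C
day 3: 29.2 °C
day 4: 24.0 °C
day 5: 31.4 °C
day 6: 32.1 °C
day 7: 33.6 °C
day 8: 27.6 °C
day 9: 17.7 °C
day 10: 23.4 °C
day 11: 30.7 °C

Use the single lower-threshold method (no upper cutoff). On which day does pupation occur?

day 8

Daily DD above 14.5 °C: 2.6, 0.0, 14.7, 9.5, 16.9, 17.6, 19.1, 13.1, 3.2, 8.9, 16.2.
Cumulative: 2.6, 2.6, 17.3, 26.8, 43.7, 61.3, 80.4, 93.5, 96.7, 105.6, 121.8.
The total first reaches 82 DD on day 8.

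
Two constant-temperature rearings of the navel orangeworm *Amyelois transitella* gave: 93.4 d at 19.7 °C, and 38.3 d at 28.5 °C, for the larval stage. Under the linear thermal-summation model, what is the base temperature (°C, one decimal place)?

13.6 °C

Linear rate model ⇒ the product D·(T − T_b) is constant across temperatures.
93.4·(19.7 − T_b) = 38.3·(28.5 − T_b)
T_b = (93.4·19.7 − 38.3·28.5) / (93.4 − 38.3) = 748.43 / 55.1 = 13.583 °C ≈ 13.6 °C.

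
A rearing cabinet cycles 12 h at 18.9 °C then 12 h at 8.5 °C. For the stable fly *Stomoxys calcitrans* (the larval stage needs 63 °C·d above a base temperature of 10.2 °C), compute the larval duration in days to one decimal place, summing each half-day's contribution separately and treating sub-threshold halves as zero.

14.5 days

Day half: max(0, 18.9 − 10.2) × 0.5 = 8.7 × 0.5 = 4.35 DD.
Night half: max(0, 8.5 − 10.2) × 0.5 = 0.0 × 0.5 = 0.00 DD.
Per 24 h: 4.35 DD/day.
Duration = 63 / 4.35 = 14.483 ≈ 14.5 days.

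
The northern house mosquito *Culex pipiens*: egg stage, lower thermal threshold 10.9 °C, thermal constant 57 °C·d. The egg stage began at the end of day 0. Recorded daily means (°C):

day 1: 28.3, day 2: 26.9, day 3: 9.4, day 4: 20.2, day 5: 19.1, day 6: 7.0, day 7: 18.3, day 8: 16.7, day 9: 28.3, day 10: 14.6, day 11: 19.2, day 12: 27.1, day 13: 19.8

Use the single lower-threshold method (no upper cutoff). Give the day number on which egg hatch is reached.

Daily DD above 10.9 °C: 17.4, 16.0, 0.0, 9.3, 8.2, 0.0, 7.4, 5.8, 17.4, 3.7, 8.3, 16.2, 8.9.
Cumulative: 17.4, 33.4, 33.4, 42.7, 50.9, 50.9, 58.3, 64.1, 81.5, 85.2, 93.5, 109.7, 118.6.
The total first reaches 57 DD on day 7.

day 7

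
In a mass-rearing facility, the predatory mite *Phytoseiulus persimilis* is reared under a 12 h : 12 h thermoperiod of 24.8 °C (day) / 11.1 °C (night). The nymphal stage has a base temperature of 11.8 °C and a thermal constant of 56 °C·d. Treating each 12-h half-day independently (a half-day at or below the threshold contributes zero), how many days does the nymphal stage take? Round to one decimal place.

Day half: max(0, 24.8 − 11.8) × 0.5 = 13.0 × 0.5 = 6.50 DD.
Night half: max(0, 11.1 − 11.8) × 0.5 = 0.0 × 0.5 = 0.00 DD.
Per 24 h: 6.50 DD/day.
Duration = 56 / 6.50 = 8.615 ≈ 8.6 days.

8.6 days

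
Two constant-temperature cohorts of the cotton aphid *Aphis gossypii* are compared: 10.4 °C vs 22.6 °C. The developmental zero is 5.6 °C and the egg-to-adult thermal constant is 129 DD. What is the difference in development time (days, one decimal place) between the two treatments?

19.3 days

At 10.4 °C: 129 / (10.4 − 5.6) = 129 / 4.8 = 26.875 d.
At 22.6 °C: 129 / (22.6 − 5.6) = 129 / 17.0 = 7.588 d.
Difference = |26.875 − 7.588| = 19.287 ≈ 19.3 days.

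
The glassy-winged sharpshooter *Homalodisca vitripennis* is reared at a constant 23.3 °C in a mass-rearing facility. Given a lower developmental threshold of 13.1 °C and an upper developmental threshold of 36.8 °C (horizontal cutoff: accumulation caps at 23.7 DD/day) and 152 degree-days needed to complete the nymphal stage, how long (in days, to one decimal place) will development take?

14.9 days

Daily accumulation = 23.3 − 13.1 = 10.2 DD/day.
Duration = 152 / 10.2 = 14.902 ≈ 14.9 days.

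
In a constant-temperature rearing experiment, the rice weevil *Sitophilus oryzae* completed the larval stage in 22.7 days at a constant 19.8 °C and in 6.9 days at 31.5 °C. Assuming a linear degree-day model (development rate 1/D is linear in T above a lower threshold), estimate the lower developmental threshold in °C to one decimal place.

Linear rate model ⇒ the product D·(T − T_b) is constant across temperatures.
22.7·(19.8 − T_b) = 6.9·(31.5 − T_b)
T_b = (22.7·19.8 − 6.9·31.5) / (22.7 − 6.9) = 232.11 / 15.8 = 14.691 °C ≈ 14.7 °C.

14.7 °C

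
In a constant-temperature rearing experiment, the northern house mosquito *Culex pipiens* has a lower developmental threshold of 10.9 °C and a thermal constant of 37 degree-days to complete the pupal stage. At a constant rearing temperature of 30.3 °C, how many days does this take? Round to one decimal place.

1.9 days

Daily accumulation = 30.3 − 10.9 = 19.4 DD/day.
Duration = 37 / 19.4 = 1.907 ≈ 1.9 days.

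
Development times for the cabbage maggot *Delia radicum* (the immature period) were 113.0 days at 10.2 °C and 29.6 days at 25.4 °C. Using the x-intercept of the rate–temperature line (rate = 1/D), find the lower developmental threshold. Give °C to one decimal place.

4.8 °C

Equal thermal constants: D₁(T₁ − T_b) = D₂(T₂ − T_b).
113.0·(10.2 − T_b) = 29.6·(25.4 − T_b)
T_b = (113.0·10.2 − 29.6·25.4) / (113.0 − 29.6) = 400.76 / 83.4 = 4.805 °C ≈ 4.8 °C.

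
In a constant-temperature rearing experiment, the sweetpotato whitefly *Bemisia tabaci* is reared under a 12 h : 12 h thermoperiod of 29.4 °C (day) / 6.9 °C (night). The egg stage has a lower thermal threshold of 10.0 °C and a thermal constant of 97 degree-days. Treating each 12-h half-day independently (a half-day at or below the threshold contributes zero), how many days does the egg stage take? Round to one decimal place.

10.0 days

Day half: max(0, 29.4 − 10.0) × 0.5 = 19.4 × 0.5 = 9.70 DD.
Night half: max(0, 6.9 − 10.0) × 0.5 = 0.0 × 0.5 = 0.00 DD.
Per 24 h: 9.70 DD/day.
Duration = 97 / 9.70 = 10.000 ≈ 10.0 days.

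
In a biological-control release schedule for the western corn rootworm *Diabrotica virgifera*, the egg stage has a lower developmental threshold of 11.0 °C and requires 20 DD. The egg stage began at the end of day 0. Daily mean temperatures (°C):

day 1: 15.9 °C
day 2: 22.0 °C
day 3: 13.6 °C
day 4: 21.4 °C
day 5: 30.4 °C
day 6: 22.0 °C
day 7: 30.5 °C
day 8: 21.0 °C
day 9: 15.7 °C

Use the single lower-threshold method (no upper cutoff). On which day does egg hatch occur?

Daily DD above 11.0 °C: 4.9, 11.0, 2.6, 10.4, 19.4, 11.0, 19.5, 10.0, 4.7.
Cumulative: 4.9, 15.9, 18.5, 28.9, 48.3, 59.3, 78.8, 88.8, 93.5.
The total first reaches 20 DD on day 4.

day 4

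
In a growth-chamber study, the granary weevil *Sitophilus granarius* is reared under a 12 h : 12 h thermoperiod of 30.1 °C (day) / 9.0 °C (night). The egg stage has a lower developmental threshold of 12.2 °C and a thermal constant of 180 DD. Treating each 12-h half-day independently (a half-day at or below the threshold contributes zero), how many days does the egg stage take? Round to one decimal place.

20.1 days

Day half: max(0, 30.1 − 12.2) × 0.5 = 17.9 × 0.5 = 8.95 DD.
Night half: max(0, 9.0 − 12.2) × 0.5 = 0.0 × 0.5 = 0.00 DD.
Per 24 h: 8.95 DD/day.
Duration = 180 / 8.95 = 20.112 ≈ 20.1 days.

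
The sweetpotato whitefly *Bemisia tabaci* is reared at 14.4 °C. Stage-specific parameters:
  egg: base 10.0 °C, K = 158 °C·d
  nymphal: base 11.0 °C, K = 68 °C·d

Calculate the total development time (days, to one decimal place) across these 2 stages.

egg: 158 / (14.4 − 10.0) = 158 / 4.4 = 35.909 d.
nymphal: 68 / (14.4 − 11.0) = 68 / 3.4 = 20.000 d.
Sum = 55.909 ≈ 55.9 days.

55.9 days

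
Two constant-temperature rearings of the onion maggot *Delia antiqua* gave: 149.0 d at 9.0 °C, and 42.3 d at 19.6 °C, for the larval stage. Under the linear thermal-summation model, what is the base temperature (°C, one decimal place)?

Linear rate model ⇒ the product D·(T − T_b) is constant across temperatures.
149.0·(9.0 − T_b) = 42.3·(19.6 − T_b)
T_b = (149.0·9.0 − 42.3·19.6) / (149.0 − 42.3) = 511.92 / 106.7 = 4.798 °C ≈ 4.8 °C.

4.8 °C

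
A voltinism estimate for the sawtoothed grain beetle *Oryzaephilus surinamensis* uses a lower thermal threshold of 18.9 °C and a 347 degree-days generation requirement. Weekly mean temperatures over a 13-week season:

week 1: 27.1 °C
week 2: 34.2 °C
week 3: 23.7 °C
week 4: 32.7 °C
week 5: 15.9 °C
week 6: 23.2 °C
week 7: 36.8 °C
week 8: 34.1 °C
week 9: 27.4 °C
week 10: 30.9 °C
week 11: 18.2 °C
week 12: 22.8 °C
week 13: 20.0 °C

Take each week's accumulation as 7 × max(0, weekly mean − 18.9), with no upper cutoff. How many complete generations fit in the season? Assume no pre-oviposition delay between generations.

Weekly DD (7 × max(0, T̄ − 18.9)): 57.4, 107.1, 33.6, 96.6, 0.0, 30.1, 125.3, 106.4, 59.5, 84.0, 0.0, 27.3, 7.7.
Season total = 735.0 DD.
Complete generations = ⌊735.0 / 347⌋ = 2.

2 generations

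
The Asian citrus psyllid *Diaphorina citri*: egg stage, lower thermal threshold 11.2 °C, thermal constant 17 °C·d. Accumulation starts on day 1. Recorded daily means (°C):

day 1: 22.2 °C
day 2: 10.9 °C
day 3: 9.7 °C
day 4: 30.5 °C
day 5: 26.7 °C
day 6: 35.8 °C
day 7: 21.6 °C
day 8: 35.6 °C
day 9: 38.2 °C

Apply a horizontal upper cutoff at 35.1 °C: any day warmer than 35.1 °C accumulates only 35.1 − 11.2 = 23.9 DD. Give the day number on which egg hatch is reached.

Daily DD above 11.2 °C (capped at 23.9): 11.0, 0.0, 0.0, 19.3, 15.5, 23.9, 10.4, 23.9, 23.9.
Cumulative: 11.0, 11.0, 11.0, 30.3, 45.8, 69.7, 80.1, 104.0, 127.9.
The total first reaches 17 DD on day 4.

day 4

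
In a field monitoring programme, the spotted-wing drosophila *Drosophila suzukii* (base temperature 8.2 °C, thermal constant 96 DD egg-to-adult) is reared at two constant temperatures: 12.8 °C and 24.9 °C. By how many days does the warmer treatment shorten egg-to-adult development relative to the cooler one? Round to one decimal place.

15.1 days

At 12.8 °C: 96 / (12.8 − 8.2) = 96 / 4.6 = 20.870 d.
At 24.9 °C: 96 / (24.9 − 8.2) = 96 / 16.7 = 5.749 d.
Difference = |20.870 − 5.749| = 15.121 ≈ 15.1 days.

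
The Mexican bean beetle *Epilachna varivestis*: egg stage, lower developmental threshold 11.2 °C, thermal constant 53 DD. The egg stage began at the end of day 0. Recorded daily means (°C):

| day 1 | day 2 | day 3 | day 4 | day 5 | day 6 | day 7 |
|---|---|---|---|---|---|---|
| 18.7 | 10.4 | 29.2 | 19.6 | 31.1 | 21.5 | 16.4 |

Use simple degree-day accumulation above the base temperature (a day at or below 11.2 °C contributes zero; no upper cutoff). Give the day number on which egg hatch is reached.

day 5

Daily DD above 11.2 °C: 7.5, 0.0, 18.0, 8.4, 19.9, 10.3, 5.2.
Cumulative: 7.5, 7.5, 25.5, 33.9, 53.8, 64.1, 69.3.
The total first reaches 53 DD on day 5.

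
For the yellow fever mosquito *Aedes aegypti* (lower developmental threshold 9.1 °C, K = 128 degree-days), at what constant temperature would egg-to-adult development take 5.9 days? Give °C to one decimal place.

30.8 °C

Required daily accumulation = 128 / 5.9 = 21.695 DD/day.
T = T_base + 21.695 = 9.1 + 21.695 = 30.795 ≈ 30.8 °C.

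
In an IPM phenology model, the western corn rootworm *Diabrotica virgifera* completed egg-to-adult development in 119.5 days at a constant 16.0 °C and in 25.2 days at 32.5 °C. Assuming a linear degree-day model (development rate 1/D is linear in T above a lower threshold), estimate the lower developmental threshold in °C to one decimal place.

11.6 °C

Equal thermal constants: D₁(T₁ − T_b) = D₂(T₂ − T_b).
119.5·(16.0 − T_b) = 25.2·(32.5 − T_b)
T_b = (119.5·16.0 − 25.2·32.5) / (119.5 − 25.2) = 1093.00 / 94.3 = 11.591 °C ≈ 11.6 °C.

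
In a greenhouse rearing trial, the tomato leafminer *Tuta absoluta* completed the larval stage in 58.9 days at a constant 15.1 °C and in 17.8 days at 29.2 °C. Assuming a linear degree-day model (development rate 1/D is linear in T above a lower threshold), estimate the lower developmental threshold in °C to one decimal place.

9.0 °C

Under the model K = D·(T − T_b), so D₁·(T₁ − T_b) = D₂·(T₂ − T_b).
58.9·(15.1 − T_b) = 17.8·(29.2 − T_b)
T_b = (58.9·15.1 − 17.8·29.2) / (58.9 − 17.8) = 369.63 / 41.1 = 8.993 °C ≈ 9.0 °C.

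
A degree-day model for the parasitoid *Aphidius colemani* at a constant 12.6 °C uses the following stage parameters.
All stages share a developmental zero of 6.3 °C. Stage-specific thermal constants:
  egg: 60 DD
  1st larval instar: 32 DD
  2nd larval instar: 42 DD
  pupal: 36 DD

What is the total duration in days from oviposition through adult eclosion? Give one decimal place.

Daily accumulation at 12.6 °C = 12.6 − 6.3 = 6.3 DD/day.
Total K = 60 + 32 + 42 + 36 = 170 DD.
Total duration = 170 / 6.3 = 26.984 ≈ 27.0 days.

27.0 days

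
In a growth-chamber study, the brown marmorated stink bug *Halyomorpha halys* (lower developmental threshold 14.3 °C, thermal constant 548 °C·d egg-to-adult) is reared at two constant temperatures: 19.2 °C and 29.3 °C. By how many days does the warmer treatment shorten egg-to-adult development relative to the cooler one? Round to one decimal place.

At 19.2 °C: 548 / (19.2 − 14.3) = 548 / 4.9 = 111.837 d.
At 29.3 °C: 548 / (29.3 − 14.3) = 548 / 15.0 = 36.533 d.
Difference = |111.837 − 36.533| = 75.303 ≈ 75.3 days.

75.3 days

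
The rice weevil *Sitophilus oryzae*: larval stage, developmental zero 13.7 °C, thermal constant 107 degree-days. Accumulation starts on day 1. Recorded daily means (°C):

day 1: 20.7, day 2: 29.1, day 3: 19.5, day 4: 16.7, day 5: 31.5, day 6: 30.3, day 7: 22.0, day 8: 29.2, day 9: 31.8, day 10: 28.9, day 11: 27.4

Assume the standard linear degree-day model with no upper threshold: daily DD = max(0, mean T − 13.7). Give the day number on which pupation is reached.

day 9

Daily DD above 13.7 °C: 7.0, 15.4, 5.8, 3.0, 17.8, 16.6, 8.3, 15.5, 18.1, 15.2, 13.7.
Cumulative: 7.0, 22.4, 28.2, 31.2, 49.0, 65.6, 73.9, 89.4, 107.5, 122.7, 136.4.
The total first reaches 107 DD on day 9.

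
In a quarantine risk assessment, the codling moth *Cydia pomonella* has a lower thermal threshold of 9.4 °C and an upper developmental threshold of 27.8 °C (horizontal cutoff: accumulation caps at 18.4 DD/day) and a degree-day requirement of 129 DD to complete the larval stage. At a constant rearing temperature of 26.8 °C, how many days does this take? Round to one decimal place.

7.4 days

Daily accumulation = 26.8 − 9.4 = 17.4 DD/day.
Duration = 129 / 17.4 = 7.414 ≈ 7.4 days.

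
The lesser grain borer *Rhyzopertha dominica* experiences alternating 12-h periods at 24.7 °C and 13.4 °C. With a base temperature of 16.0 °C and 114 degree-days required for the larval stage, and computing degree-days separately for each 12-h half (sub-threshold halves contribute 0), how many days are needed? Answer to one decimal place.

26.2 days

Day half: max(0, 24.7 − 16.0) × 0.5 = 8.7 × 0.5 = 4.35 DD.
Night half: max(0, 13.4 − 16.0) × 0.5 = 0.0 × 0.5 = 0.00 DD.
Per 24 h: 4.35 DD/day.
Duration = 114 / 4.35 = 26.207 ≈ 26.2 days.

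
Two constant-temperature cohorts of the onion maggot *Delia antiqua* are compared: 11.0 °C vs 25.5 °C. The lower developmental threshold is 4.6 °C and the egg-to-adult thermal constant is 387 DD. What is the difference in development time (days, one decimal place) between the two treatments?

At 11.0 °C: 387 / (11.0 − 4.6) = 387 / 6.4 = 60.469 d.
At 25.5 °C: 387 / (25.5 − 4.6) = 387 / 20.9 = 18.517 d.
Difference = |60.469 − 18.517| = 41.952 ≈ 42.0 days.

42.0 days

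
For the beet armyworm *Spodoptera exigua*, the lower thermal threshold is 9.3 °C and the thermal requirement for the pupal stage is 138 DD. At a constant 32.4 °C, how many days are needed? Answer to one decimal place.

Daily accumulation = 32.4 − 9.3 = 23.1 DD/day.
Duration = 138 / 23.1 = 5.974 ≈ 6.0 days.

6.0 days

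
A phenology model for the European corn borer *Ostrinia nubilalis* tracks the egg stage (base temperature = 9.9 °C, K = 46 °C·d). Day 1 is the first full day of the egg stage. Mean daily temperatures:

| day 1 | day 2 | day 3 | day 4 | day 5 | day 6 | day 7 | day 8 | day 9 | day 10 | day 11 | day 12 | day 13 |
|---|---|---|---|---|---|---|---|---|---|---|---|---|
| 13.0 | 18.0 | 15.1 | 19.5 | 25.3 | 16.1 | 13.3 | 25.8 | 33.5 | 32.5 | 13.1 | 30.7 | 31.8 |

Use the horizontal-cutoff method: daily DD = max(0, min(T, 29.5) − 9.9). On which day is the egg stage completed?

day 6

Daily DD above 9.9 °C (capped at 19.6): 3.1, 8.1, 5.2, 9.6, 15.4, 6.2, 3.4, 15.9, 19.6, 19.6, 3.2, 19.6, 19.6.
Cumulative: 3.1, 11.2, 16.4, 26.0, 41.4, 47.6, 51.0, 66.9, 86.5, 106.1, 109.3, 128.9, 148.5.
The total first reaches 46 DD on day 6.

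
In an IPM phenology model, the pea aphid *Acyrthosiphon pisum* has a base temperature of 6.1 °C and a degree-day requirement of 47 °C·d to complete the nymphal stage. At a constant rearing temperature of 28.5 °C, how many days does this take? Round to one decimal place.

2.1 days

Daily accumulation = 28.5 − 6.1 = 22.4 DD/day.
Duration = 47 / 22.4 = 2.098 ≈ 2.1 days.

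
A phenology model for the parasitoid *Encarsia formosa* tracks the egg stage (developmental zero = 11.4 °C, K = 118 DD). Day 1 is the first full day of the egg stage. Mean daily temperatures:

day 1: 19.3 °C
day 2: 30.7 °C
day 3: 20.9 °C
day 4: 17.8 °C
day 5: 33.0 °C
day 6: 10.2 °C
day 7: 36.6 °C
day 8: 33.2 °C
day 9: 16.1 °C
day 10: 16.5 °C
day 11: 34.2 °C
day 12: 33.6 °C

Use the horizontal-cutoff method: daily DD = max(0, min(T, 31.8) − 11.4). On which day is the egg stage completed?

Daily DD above 11.4 °C (capped at 20.4): 7.9, 19.3, 9.5, 6.4, 20.4, 0.0, 20.4, 20.4, 4.7, 5.1, 20.4, 20.4.
Cumulative: 7.9, 27.2, 36.7, 43.1, 63.5, 63.5, 83.9, 104.3, 109.0, 114.1, 134.5, 154.9.
The total first reaches 118 DD on day 11.

day 11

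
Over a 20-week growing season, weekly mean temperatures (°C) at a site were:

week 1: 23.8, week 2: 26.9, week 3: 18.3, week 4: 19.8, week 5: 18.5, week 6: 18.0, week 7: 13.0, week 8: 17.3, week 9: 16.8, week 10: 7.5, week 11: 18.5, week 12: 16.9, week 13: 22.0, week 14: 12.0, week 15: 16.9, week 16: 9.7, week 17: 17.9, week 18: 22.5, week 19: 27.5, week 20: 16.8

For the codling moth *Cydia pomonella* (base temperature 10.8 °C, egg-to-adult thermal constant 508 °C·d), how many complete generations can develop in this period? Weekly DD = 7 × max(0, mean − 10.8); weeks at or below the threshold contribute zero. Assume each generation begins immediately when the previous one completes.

Weekly DD (7 × max(0, T̄ − 10.8)): 91.0, 112.7, 52.5, 63.0, 53.9, 50.4, 15.4, 45.5, 42.0, 0.0, 53.9, 42.7, 78.4, 8.4, 42.7, 0.0, 49.7, 81.9, 116.9, 42.0.
Season total = 1043.0 DD.
Complete generations = ⌊1043.0 / 508⌋ = 2.

2 generations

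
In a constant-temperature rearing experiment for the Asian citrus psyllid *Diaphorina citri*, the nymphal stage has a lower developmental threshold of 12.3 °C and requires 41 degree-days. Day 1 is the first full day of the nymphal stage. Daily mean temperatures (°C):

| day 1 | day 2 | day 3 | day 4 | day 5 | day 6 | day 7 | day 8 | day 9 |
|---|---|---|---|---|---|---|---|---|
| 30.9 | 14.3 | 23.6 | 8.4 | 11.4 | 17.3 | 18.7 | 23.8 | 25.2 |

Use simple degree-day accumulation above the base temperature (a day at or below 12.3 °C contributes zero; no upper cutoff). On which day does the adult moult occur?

Daily DD above 12.3 °C: 18.6, 2.0, 11.3, 0.0, 0.0, 5.0, 6.4, 11.5, 12.9.
Cumulative: 18.6, 20.6, 31.9, 31.9, 31.9, 36.9, 43.3, 54.8, 67.7.
The total first reaches 41 DD on day 7.

day 7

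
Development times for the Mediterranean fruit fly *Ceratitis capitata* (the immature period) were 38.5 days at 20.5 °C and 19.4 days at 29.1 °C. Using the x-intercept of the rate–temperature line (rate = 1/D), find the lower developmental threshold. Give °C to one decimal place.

Under the model K = D·(T − T_b), so D₁·(T₁ − T_b) = D₂·(T₂ − T_b).
38.5·(20.5 − T_b) = 19.4·(29.1 − T_b)
T_b = (38.5·20.5 − 19.4·29.1) / (38.5 − 19.4) = 224.71 / 19.1 = 11.765 °C ≈ 11.8 °C.

11.8 °C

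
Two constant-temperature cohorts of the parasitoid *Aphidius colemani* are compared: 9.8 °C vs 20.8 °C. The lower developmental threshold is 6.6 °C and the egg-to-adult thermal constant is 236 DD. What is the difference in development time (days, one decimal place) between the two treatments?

At 9.8 °C: 236 / (9.8 − 6.6) = 236 / 3.2 = 73.750 d.
At 20.8 °C: 236 / (20.8 − 6.6) = 236 / 14.2 = 16.620 d.
Difference = |73.750 − 16.620| = 57.130 ≈ 57.1 days.

57.1 days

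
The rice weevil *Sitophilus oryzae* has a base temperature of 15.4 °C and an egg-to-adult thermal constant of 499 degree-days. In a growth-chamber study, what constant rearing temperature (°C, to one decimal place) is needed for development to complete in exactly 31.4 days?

31.3 °C

Required daily accumulation = 499 / 31.4 = 15.892 DD/day.
T = T_base + 15.892 = 15.4 + 15.892 = 31.292 ≈ 31.3 °C.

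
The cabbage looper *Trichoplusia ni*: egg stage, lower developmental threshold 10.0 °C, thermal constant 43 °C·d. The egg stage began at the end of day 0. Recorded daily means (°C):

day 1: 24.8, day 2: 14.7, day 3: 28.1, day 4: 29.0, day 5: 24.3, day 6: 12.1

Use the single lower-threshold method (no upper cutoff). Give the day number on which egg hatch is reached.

Daily DD above 10.0 °C: 14.8, 4.7, 18.1, 19.0, 14.3, 2.1.
Cumulative: 14.8, 19.5, 37.6, 56.6, 70.9, 73.0.
The total first reaches 43 DD on day 4.

day 4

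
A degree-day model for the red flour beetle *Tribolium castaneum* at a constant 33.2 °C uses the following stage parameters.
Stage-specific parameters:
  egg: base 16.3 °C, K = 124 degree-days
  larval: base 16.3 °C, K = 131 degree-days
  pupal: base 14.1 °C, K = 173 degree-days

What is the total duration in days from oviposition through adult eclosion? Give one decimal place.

24.1 days

egg: 124 / (33.2 − 16.3) = 124 / 16.9 = 7.337 d.
larval: 131 / (33.2 − 16.3) = 131 / 16.9 = 7.751 d.
pupal: 173 / (33.2 − 14.1) = 173 / 19.1 = 9.058 d.
Sum = 24.146 ≈ 24.1 days.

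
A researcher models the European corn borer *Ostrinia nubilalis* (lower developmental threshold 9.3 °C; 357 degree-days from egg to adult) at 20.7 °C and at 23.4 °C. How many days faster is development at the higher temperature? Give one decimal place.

6.0 days

At 20.7 °C: 357 / (20.7 − 9.3) = 357 / 11.4 = 31.316 d.
At 23.4 °C: 357 / (23.4 − 9.3) = 357 / 14.1 = 25.319 d.
Difference = |31.316 − 25.319| = 5.997 ≈ 6.0 days.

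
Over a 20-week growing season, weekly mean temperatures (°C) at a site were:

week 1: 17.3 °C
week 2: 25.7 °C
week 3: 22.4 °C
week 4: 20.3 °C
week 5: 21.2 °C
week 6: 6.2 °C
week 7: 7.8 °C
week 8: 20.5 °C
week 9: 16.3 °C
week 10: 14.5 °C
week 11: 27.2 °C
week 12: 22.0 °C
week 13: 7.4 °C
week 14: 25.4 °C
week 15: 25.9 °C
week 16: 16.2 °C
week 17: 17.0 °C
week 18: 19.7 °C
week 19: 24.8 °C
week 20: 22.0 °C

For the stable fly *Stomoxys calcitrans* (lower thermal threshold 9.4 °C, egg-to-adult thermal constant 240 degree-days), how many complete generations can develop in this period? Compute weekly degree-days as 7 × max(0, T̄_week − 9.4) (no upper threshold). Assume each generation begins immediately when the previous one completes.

Weekly DD (7 × max(0, T̄ − 9.4)): 55.3, 114.1, 91.0, 76.3, 82.6, 0.0, 0.0, 77.7, 48.3, 35.7, 124.6, 88.2, 0.0, 112.0, 115.5, 47.6, 53.2, 72.1, 107.8, 88.2.
Season total = 1390.2 DD.
Complete generations = ⌊1390.2 / 240⌋ = 5.

5 generations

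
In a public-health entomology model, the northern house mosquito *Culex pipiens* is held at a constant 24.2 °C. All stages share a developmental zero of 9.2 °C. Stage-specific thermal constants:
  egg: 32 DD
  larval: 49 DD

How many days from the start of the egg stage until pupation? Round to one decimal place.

Daily accumulation at 24.2 °C = 24.2 − 9.2 = 15.0 DD/day.
Total K = 32 + 49 = 81 DD.
Total duration = 81 / 15.0 = 5.400 ≈ 5.4 days.

5.4 days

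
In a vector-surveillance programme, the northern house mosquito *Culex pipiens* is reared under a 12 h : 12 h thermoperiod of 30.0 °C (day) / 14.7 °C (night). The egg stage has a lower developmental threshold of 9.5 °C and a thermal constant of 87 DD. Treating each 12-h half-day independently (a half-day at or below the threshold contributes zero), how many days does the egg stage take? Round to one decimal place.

Day half: max(0, 30.0 − 9.5) × 0.5 = 20.5 × 0.5 = 10.25 DD.
Night half: max(0, 14.7 − 9.5) × 0.5 = 5.2 × 0.5 = 2.60 DD.
Per 24 h: 12.85 DD/day.
Duration = 87 / 12.85 = 6.770 ≈ 6.8 days.

6.8 days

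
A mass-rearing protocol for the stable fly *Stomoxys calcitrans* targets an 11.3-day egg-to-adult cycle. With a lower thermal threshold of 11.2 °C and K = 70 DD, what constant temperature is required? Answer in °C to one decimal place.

Required daily accumulation = 70 / 11.3 = 6.195 DD/day.
T = T_base + 6.195 = 11.2 + 6.195 = 17.395 ≈ 17.4 °C.

17.4 °C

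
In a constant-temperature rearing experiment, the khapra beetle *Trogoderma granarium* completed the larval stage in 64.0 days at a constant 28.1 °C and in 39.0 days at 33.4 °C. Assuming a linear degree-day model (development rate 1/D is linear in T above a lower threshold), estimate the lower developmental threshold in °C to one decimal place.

19.8 °C

Equal thermal constants: D₁(T₁ − T_b) = D₂(T₂ − T_b).
64.0·(28.1 − T_b) = 39.0·(33.4 − T_b)
T_b = (64.0·28.1 − 39.0·33.4) / (64.0 − 39.0) = 495.80 / 25.0 = 19.832 °C ≈ 19.8 °C.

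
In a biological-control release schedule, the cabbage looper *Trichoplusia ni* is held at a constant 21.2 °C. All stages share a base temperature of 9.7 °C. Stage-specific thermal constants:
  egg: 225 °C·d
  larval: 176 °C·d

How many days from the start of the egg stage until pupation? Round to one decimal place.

34.9 days

Daily accumulation at 21.2 °C = 21.2 − 9.7 = 11.5 DD/day.
Total K = 225 + 176 = 401 DD.
Total duration = 401 / 11.5 = 34.870 ≈ 34.9 days.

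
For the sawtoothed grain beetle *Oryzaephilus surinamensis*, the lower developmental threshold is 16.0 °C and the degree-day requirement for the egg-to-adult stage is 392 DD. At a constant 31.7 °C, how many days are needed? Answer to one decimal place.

Daily accumulation = 31.7 − 16.0 = 15.7 DD/day.
Duration = 392 / 15.7 = 24.968 ≈ 25.0 days.

25.0 days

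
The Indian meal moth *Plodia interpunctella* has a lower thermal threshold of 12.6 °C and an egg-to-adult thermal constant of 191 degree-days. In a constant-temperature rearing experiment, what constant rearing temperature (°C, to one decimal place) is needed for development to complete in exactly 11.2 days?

Required daily accumulation = 191 / 11.2 = 17.054 DD/day.
T = T_base + 17.054 = 12.6 + 17.054 = 29.654 ≈ 29.7 °C.

29.7 °C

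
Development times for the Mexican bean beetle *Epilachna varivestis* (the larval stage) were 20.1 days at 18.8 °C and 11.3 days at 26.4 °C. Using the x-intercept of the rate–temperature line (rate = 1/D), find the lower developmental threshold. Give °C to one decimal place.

9.0 °C

Under the model K = D·(T − T_b), so D₁·(T₁ − T_b) = D₂·(T₂ − T_b).
20.1·(18.8 − T_b) = 11.3·(26.4 − T_b)
T_b = (20.1·18.8 − 11.3·26.4) / (20.1 − 11.3) = 79.56 / 8.8 = 9.041 °C ≈ 9.0 °C.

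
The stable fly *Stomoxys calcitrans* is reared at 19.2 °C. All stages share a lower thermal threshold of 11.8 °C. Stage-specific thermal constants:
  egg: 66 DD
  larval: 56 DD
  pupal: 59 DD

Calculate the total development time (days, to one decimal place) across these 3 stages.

24.5 days

Daily accumulation at 19.2 °C = 19.2 − 11.8 = 7.4 DD/day.
Total K = 66 + 56 + 59 = 181 DD.
Total duration = 181 / 7.4 = 24.459 ≈ 24.5 days.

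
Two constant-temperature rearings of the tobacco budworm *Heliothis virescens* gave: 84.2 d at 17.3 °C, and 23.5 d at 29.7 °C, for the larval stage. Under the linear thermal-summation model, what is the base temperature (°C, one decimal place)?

12.5 °C

Equal thermal constants: D₁(T₁ − T_b) = D₂(T₂ − T_b).
84.2·(17.3 − T_b) = 23.5·(29.7 − T_b)
T_b = (84.2·17.3 − 23.5·29.7) / (84.2 − 23.5) = 758.71 / 60.7 = 12.499 °C ≈ 12.5 °C.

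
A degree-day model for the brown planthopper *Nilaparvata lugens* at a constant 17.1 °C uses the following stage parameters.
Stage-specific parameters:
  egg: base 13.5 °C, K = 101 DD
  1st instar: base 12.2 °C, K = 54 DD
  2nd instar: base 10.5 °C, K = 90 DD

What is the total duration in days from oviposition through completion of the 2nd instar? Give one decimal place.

egg: 101 / (17.1 − 13.5) = 101 / 3.6 = 28.056 d.
1st instar: 54 / (17.1 − 12.2) = 54 / 4.9 = 11.020 d.
2nd instar: 90 / (17.1 − 10.5) = 90 / 6.6 = 13.636 d.
Sum = 52.712 ≈ 52.7 days.

52.7 days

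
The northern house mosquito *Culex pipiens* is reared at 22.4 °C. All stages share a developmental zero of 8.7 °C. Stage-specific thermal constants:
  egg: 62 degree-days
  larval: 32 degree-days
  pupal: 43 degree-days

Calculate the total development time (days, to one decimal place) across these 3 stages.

Daily accumulation at 22.4 °C = 22.4 − 8.7 = 13.7 DD/day.
Total K = 62 + 32 + 43 = 137 DD.
Total duration = 137 / 13.7 = 10.000 ≈ 10.0 days.

10.0 days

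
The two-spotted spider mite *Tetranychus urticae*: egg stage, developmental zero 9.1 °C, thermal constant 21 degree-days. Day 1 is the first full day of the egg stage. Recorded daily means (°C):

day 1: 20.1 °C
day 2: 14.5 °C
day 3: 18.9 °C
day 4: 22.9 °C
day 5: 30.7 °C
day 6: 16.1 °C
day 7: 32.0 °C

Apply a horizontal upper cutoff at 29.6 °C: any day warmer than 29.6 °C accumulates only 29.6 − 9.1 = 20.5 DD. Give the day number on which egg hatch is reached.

day 3

Daily DD above 9.1 °C (capped at 20.5): 11.0, 5.4, 9.8, 13.8, 20.5, 7.0, 20.5.
Cumulative: 11.0, 16.4, 26.2, 40.0, 60.5, 67.5, 88.0.
The total first reaches 21 DD on day 3.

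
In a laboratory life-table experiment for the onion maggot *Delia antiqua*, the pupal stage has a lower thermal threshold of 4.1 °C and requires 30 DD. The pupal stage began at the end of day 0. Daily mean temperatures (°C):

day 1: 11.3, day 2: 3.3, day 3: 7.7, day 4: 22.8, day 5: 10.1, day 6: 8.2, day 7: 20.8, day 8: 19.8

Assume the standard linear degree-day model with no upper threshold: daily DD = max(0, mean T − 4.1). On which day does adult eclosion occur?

Daily DD above 4.1 °C: 7.2, 0.0, 3.6, 18.7, 6.0, 4.1, 16.7, 15.7.
Cumulative: 7.2, 7.2, 10.8, 29.5, 35.5, 39.6, 56.3, 72.0.
The total first reaches 30 DD on day 5.

day 5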